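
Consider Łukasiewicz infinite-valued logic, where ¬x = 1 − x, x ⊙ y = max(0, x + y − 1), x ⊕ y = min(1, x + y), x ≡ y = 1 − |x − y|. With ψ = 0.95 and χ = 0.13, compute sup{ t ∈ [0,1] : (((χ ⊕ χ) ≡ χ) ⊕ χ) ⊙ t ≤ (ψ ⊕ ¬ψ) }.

1.00

χ ⊕ χ = min(1, 0.13 + 0.13) = min(1, 0.26) = 0.26
(χ ⊕ χ) ≡ χ = 1 − |0.26 − 0.13| = 1 − 0.13 = 0.87
((χ ⊕ χ) ≡ χ) ⊕ χ = min(1, 0.87 + 0.13) = min(1, 1.00) = 1.00
So the left factor is ((χ ⊕ χ) ≡ χ) ⊕ χ = 1.00.
¬ψ = 1 − 0.95 = 0.05
ψ ⊕ ¬ψ = min(1, 0.95 + 0.05) = min(1, 1.00) = 1.00
So the right-hand bound is ψ ⊕ ¬ψ = 1.00.
The residuum of the Łukasiewicz t-norm gives the supremum: min(1, 1 − 1.00 + 1.00).
1 − 1.00 + 1.00 = 1.00, so t = min(1, 1.00) = 1.00.
Check: 1.00 ⊙ 1.00 = max(0, 1.00) = 1.00 ≤ 1.00.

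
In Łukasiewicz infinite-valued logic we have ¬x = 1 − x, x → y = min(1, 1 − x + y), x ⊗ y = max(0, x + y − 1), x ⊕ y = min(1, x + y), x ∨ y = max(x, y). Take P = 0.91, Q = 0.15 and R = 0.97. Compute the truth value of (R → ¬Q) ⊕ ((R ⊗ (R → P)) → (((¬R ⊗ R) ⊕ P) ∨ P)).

1.00

¬Q = 1 − 0.15 = 0.85
R → ¬Q = min(1, 1 − 0.97 + 0.85) = min(1, 0.88) = 0.88
R → P = min(1, 1 − 0.97 + 0.91) = min(1, 0.94) = 0.94
R ⊗ (R → P) = max(0, 0.97 + 0.94 − 1) = max(0, 0.91) = 0.91
¬R = 1 − 0.97 = 0.03
¬R ⊗ R = max(0, 0.03 + 0.97 − 1) = max(0, 0.00) = 0.00
(¬R ⊗ R) ⊕ P = min(1, 0.00 + 0.91) = min(1, 0.91) = 0.91
((¬R ⊗ R) ⊕ P) ∨ P = max(0.91, 0.91) = 0.91
(R ⊗ (R → P)) → (((¬R ⊗ R) ⊕ P) ∨ P) = min(1, 1 − 0.91 + 0.91) = min(1, 1.00) = 1.00
(R → ¬Q) ⊕ ((R ⊗ (R → P)) → (((¬R ⊗ R) ⊕ P) ∨ P)) = min(1, 0.88 + 1.00) = min(1, 1.88) = 1.00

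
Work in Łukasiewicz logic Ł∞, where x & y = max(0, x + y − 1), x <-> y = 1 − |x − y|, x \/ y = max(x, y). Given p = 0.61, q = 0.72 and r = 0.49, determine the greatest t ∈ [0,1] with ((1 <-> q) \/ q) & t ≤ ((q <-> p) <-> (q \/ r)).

1 <-> q = 1 − |1.00 − 0.72| = 1 − 0.28 = 0.72
(1 <-> q) \/ q = max(0.72, 0.72) = 0.72
So the left factor is (1 <-> q) \/ q = 0.72.
q <-> p = 1 − |0.72 − 0.61| = 1 − 0.11 = 0.89
q \/ r = max(0.72, 0.49) = 0.72
(q <-> p) <-> (q \/ r) = 1 − |0.89 − 0.72| = 1 − 0.17 = 0.83
So the right-hand bound is (q <-> p) <-> (q \/ r) = 0.83.
The residuum of the Łukasiewicz t-norm gives the supremum: min(1, 1 − 0.72 + 0.83).
1 − 0.72 + 0.83 = 1.11, so t = min(1, 1.11) = 1.00.
Check: 0.72 & 1.00 = max(0, 0.72) = 0.72 ≤ 0.83.

1.00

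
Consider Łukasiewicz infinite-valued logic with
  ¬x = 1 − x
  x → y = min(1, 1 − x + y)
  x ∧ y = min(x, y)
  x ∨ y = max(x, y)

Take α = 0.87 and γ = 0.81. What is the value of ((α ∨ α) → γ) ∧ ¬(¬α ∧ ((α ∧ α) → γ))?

α ∨ α = max(0.87, 0.87) = 0.87
(α ∨ α) → γ = min(1, 1 − 0.87 + 0.81) = min(1, 0.94) = 0.94
¬α = 1 − 0.87 = 0.13
α ∧ α = min(0.87, 0.87) = 0.87
(α ∧ α) → γ = min(1, 1 − 0.87 + 0.81) = min(1, 0.94) = 0.94
¬α ∧ ((α ∧ α) → γ) = min(0.13, 0.94) = 0.13
¬(¬α ∧ ((α ∧ α) → γ)) = 1 − 0.13 = 0.87
((α ∨ α) → γ) ∧ ¬(¬α ∧ ((α ∧ α) → γ)) = min(0.94, 0.87) = 0.87

0.87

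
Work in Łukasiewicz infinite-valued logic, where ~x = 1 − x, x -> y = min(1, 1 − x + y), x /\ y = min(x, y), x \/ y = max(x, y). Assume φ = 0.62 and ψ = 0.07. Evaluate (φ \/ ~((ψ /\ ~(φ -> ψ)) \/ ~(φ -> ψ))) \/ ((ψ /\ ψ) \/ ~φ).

0.62

φ -> ψ = min(1, 1 − 0.62 + 0.07) = min(1, 0.45) = 0.45
~(φ -> ψ) = 1 − 0.45 = 0.55
ψ /\ ~(φ -> ψ) = min(0.07, 0.55) = 0.07
(ψ /\ ~(φ -> ψ)) \/ ~(φ -> ψ) = max(0.07, 0.55) = 0.55
~((ψ /\ ~(φ -> ψ)) \/ ~(φ -> ψ)) = 1 − 0.55 = 0.45
φ \/ ~((ψ /\ ~(φ -> ψ)) \/ ~(φ -> ψ)) = max(0.62, 0.45) = 0.62
ψ /\ ψ = min(0.07, 0.07) = 0.07
~φ = 1 − 0.62 = 0.38
(ψ /\ ψ) \/ ~φ = max(0.07, 0.38) = 0.38
(φ \/ ~((ψ /\ ~(φ -> ψ)) \/ ~(φ -> ψ))) \/ ((ψ /\ ψ) \/ ~φ) = max(0.62, 0.38) = 0.62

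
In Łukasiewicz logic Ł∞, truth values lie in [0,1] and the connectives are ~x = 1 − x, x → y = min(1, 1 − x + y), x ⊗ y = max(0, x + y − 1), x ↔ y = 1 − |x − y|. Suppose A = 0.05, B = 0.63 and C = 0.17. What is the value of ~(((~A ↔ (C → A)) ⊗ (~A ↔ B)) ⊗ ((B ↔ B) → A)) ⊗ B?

~A = 1 − 0.05 = 0.95
C → A = min(1, 1 − 0.17 + 0.05) = min(1, 0.88) = 0.88
~A ↔ (C → A) = 1 − |0.95 − 0.88| = 1 − 0.07 = 0.93
~A ↔ B = 1 − |0.95 − 0.63| = 1 − 0.32 = 0.68
(~A ↔ (C → A)) ⊗ (~A ↔ B) = max(0, 0.93 + 0.68 − 1) = max(0, 0.61) = 0.61
B ↔ B = 1 − |0.63 − 0.63| = 1 − 0.00 = 1.00
(B ↔ B) → A = min(1, 1 − 1.00 + 0.05) = min(1, 0.05) = 0.05
((~A ↔ (C → A)) ⊗ (~A ↔ B)) ⊗ ((B ↔ B) → A) = max(0, 0.61 + 0.05 − 1) = max(0, -0.34) = 0.00
~(((~A ↔ (C → A)) ⊗ (~A ↔ B)) ⊗ ((B ↔ B) → A)) = 1 − 0.00 = 1.00
~(((~A ↔ (C → A)) ⊗ (~A ↔ B)) ⊗ ((B ↔ B) → A)) ⊗ B = max(0, 1.00 + 0.63 − 1) = max(0, 0.63) = 0.63

0.63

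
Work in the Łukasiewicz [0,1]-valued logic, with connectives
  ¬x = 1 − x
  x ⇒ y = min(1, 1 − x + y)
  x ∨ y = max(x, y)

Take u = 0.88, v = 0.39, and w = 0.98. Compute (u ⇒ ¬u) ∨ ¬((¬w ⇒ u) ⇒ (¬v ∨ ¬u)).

¬u = 1 − 0.88 = 0.12
u ⇒ ¬u = min(1, 1 − 0.88 + 0.12) = min(1, 0.24) = 0.24
¬w = 1 − 0.98 = 0.02
¬w ⇒ u = min(1, 1 − 0.02 + 0.88) = min(1, 1.86) = 1.00
¬v = 1 − 0.39 = 0.61
¬v ∨ ¬u = max(0.61, 0.12) = 0.61
(¬w ⇒ u) ⇒ (¬v ∨ ¬u) = min(1, 1 − 1.00 + 0.61) = min(1, 0.61) = 0.61
¬((¬w ⇒ u) ⇒ (¬v ∨ ¬u)) = 1 − 0.61 = 0.39
(u ⇒ ¬u) ∨ ¬((¬w ⇒ u) ⇒ (¬v ∨ ¬u)) = max(0.24, 0.39) = 0.39

0.39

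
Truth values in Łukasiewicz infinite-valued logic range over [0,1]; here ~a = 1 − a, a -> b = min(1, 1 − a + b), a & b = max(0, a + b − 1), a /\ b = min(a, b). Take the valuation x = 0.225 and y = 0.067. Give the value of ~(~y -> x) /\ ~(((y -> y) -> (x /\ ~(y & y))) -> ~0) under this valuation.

~y = 1 − 0.067 = 0.933
~y -> x = min(1, 1 − 0.933 + 0.225) = min(1, 0.292) = 0.292
~(~y -> x) = 1 − 0.292 = 0.708
y -> y = min(1, 1 − 0.067 + 0.067) = min(1, 1.000) = 1.000
y & y = max(0, 0.067 + 0.067 − 1) = max(0, -0.866) = 0.000
~(y & y) = 1 − 0.000 = 1.000
x /\ ~(y & y) = min(0.225, 1.000) = 0.225
(y -> y) -> (x /\ ~(y & y)) = min(1, 1 − 1.000 + 0.225) = min(1, 0.225) = 0.225
~0 = 1 − 0.000 = 1.000
((y -> y) -> (x /\ ~(y & y))) -> ~0 = min(1, 1 − 0.225 + 1.000) = min(1, 1.775) = 1.000
~(((y -> y) -> (x /\ ~(y & y))) -> ~0) = 1 − 1.000 = 0.000
~(~y -> x) /\ ~(((y -> y) -> (x /\ ~(y & y))) -> ~0) = min(0.708, 0.000) = 0.000

0.000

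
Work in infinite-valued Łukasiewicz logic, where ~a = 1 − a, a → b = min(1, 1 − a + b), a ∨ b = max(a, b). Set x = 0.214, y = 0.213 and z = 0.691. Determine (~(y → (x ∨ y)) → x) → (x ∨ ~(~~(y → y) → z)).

x ∨ y = max(0.214, 0.213) = 0.214
y → (x ∨ y) = min(1, 1 − 0.213 + 0.214) = min(1, 1.001) = 1.000
~(y → (x ∨ y)) = 1 − 1.000 = 0.000
~(y → (x ∨ y)) → x = min(1, 1 − 0.000 + 0.214) = min(1, 1.214) = 1.000
y → y = min(1, 1 − 0.213 + 0.213) = min(1, 1.000) = 1.000
~(y → y) = 1 − 1.000 = 0.000
~~(y → y) = 1 − 0.000 = 1.000
~~(y → y) → z = min(1, 1 − 1.000 + 0.691) = min(1, 0.691) = 0.691
~(~~(y → y) → z) = 1 − 0.691 = 0.309
x ∨ ~(~~(y → y) → z) = max(0.214, 0.309) = 0.309
(~(y → (x ∨ y)) → x) → (x ∨ ~(~~(y → y) → z)) = min(1, 1 − 1.000 + 0.309) = min(1, 0.309) = 0.309

0.309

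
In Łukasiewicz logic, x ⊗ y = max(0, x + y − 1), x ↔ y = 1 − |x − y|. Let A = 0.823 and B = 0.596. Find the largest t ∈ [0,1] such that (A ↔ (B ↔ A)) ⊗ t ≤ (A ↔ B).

0.823

B ↔ A = 1 − |0.596 − 0.823| = 1 − 0.227 = 0.773
A ↔ (B ↔ A) = 1 − |0.823 − 0.773| = 1 − 0.050 = 0.950
So the left factor is A ↔ (B ↔ A) = 0.950.
A ↔ B = 1 − |0.823 − 0.596| = 1 − 0.227 = 0.773
So the right-hand bound is A ↔ B = 0.773.
The residuum of the Łukasiewicz t-norm gives the supremum: min(1, 1 − 0.950 + 0.773).
1 − 0.950 + 0.773 = 0.823, so t = min(1, 0.823) = 0.823.
Check: 0.950 ⊗ 0.823 = max(0, 0.773) = 0.773 ≤ 0.773.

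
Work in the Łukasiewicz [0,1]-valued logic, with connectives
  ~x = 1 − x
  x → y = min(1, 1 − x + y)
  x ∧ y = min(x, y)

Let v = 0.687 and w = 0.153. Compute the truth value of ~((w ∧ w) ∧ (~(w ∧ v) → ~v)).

0.847

w ∧ w = min(0.153, 0.153) = 0.153
w ∧ v = min(0.153, 0.687) = 0.153
~(w ∧ v) = 1 − 0.153 = 0.847
~v = 1 − 0.687 = 0.313
~(w ∧ v) → ~v = min(1, 1 − 0.847 + 0.313) = min(1, 0.466) = 0.466
(w ∧ w) ∧ (~(w ∧ v) → ~v) = min(0.153, 0.466) = 0.153
~((w ∧ w) ∧ (~(w ∧ v) → ~v)) = 1 − 0.153 = 0.847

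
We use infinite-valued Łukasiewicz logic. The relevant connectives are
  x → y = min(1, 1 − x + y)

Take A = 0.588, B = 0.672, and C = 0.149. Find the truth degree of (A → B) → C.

A → B = min(1, 1 − 0.588 + 0.672) = min(1, 1.084) = 1.000
(A → B) → C = min(1, 1 − 1.000 + 0.149) = min(1, 0.149) = 0.149

0.149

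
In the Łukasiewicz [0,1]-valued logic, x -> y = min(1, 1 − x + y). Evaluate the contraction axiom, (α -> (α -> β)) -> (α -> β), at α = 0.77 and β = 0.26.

α -> β = min(1, 1 − 0.77 + 0.26) = min(1, 0.49) = 0.49
α -> (α -> β) = min(1, 1 − 0.77 + 0.49) = min(1, 0.72) = 0.72
(α -> (α -> β)) -> (α -> β) = min(1, 1 − 0.72 + 0.49) = min(1, 0.77) = 0.77
(The value 0.77 < 1 shows this instance is not satisfied; fails in Ł∞ (the t-norm is not idempotent).)

0.77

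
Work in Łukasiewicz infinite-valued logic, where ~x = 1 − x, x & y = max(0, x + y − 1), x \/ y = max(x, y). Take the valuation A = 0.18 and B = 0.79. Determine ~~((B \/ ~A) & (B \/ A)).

~A = 1 − 0.18 = 0.82
B \/ ~A = max(0.79, 0.82) = 0.82
B \/ A = max(0.79, 0.18) = 0.79
(B \/ ~A) & (B \/ A) = max(0, 0.82 + 0.79 − 1) = max(0, 0.61) = 0.61
~((B \/ ~A) & (B \/ A)) = 1 − 0.61 = 0.39
~~((B \/ ~A) & (B \/ A)) = 1 − 0.39 = 0.61

0.61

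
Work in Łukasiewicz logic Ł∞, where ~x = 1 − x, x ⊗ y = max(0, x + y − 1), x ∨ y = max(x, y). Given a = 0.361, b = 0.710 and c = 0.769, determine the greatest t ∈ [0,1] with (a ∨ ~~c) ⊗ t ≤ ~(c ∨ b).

0.462

~c = 1 − 0.769 = 0.231
~~c = 1 − 0.231 = 0.769
a ∨ ~~c = max(0.361, 0.769) = 0.769
So the left factor is a ∨ ~~c = 0.769.
c ∨ b = max(0.769, 0.710) = 0.769
~(c ∨ b) = 1 − 0.769 = 0.231
So the right-hand bound is ~(c ∨ b) = 0.231.
The residuum of the Łukasiewicz t-norm gives the supremum: min(1, 1 − 0.769 + 0.231).
1 − 0.769 + 0.231 = 0.462, so t = min(1, 0.462) = 0.462.
Check: 0.769 ⊗ 0.462 = max(0, 0.231) = 0.231 ≤ 0.231.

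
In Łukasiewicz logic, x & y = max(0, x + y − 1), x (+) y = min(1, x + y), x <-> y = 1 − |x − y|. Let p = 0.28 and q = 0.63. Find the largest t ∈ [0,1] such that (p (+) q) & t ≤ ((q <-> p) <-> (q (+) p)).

p (+) q = min(1, 0.28 + 0.63) = min(1, 0.91) = 0.91
So the left factor is p (+) q = 0.91.
q <-> p = 1 − |0.63 − 0.28| = 1 − 0.35 = 0.65
q (+) p = min(1, 0.63 + 0.28) = min(1, 0.91) = 0.91
(q <-> p) <-> (q (+) p) = 1 − |0.65 − 0.91| = 1 − 0.26 = 0.74
So the right-hand bound is (q <-> p) <-> (q (+) p) = 0.74.
The residuum of the Łukasiewicz t-norm gives the supremum: min(1, 1 − 0.91 + 0.74).
1 − 0.91 + 0.74 = 0.83, so t = min(1, 0.83) = 0.83.
Check: 0.91 & 0.83 = max(0, 0.74) = 0.74 ≤ 0.74.

0.83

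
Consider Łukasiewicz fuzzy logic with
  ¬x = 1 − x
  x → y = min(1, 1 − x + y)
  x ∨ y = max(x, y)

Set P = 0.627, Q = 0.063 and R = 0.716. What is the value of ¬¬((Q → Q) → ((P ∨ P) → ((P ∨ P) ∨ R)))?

Q → Q = min(1, 1 − 0.063 + 0.063) = min(1, 1.000) = 1.000
P ∨ P = max(0.627, 0.627) = 0.627
(P ∨ P) ∨ R = max(0.627, 0.716) = 0.716
(P ∨ P) → ((P ∨ P) ∨ R) = min(1, 1 − 0.627 + 0.716) = min(1, 1.089) = 1.000
(Q → Q) → ((P ∨ P) → ((P ∨ P) ∨ R)) = min(1, 1 − 1.000 + 1.000) = min(1, 1.000) = 1.000
¬((Q → Q) → ((P ∨ P) → ((P ∨ P) ∨ R))) = 1 − 1.000 = 0.000
¬¬((Q → Q) → ((P ∨ P) → ((P ∨ P) ∨ R))) = 1 − 0.000 = 1.000

1.000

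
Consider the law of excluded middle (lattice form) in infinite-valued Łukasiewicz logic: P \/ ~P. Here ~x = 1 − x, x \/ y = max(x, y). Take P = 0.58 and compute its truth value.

0.58

~P = 1 − 0.58 = 0.42
P \/ ~P = max(0.58, 0.42) = 0.58
(The value 0.58 < 1 shows this instance is not satisfied; not a Ł∞-tautology — its value is max(a, 1−a).)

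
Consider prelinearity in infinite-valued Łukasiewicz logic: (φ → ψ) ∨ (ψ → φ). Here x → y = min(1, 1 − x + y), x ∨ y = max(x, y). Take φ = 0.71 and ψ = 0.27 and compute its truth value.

1.00

φ → ψ = min(1, 1 − 0.71 + 0.27) = min(1, 0.56) = 0.56
ψ → φ = min(1, 1 − 0.27 + 0.71) = min(1, 1.44) = 1.00
(φ → ψ) ∨ (ψ → φ) = max(0.56, 1.00) = 1.00
(As expected: a Ł∞-tautology — holds in every MV-chain.)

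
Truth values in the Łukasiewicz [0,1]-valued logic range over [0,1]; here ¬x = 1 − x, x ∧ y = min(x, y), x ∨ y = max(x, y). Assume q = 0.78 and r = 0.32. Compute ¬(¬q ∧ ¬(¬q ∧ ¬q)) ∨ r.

0.78

¬q = 1 − 0.78 = 0.22
¬q ∧ ¬q = min(0.22, 0.22) = 0.22
¬(¬q ∧ ¬q) = 1 − 0.22 = 0.78
¬q ∧ ¬(¬q ∧ ¬q) = min(0.22, 0.78) = 0.22
¬(¬q ∧ ¬(¬q ∧ ¬q)) = 1 − 0.22 = 0.78
¬(¬q ∧ ¬(¬q ∧ ¬q)) ∨ r = max(0.78, 0.32) = 0.78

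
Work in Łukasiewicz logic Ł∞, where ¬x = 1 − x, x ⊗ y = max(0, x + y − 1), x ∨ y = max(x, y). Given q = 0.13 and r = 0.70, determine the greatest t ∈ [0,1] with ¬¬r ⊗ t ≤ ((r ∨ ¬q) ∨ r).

1.00

¬r = 1 − 0.70 = 0.30
¬¬r = 1 − 0.30 = 0.70
So the left factor is ¬¬r = 0.70.
¬q = 1 − 0.13 = 0.87
r ∨ ¬q = max(0.70, 0.87) = 0.87
(r ∨ ¬q) ∨ r = max(0.87, 0.70) = 0.87
So the right-hand bound is (r ∨ ¬q) ∨ r = 0.87.
The residuum of the Łukasiewicz t-norm gives the supremum: min(1, 1 − 0.70 + 0.87).
1 − 0.70 + 0.87 = 1.17, so t = min(1, 1.17) = 1.00.
Check: 0.70 ⊗ 1.00 = max(0, 0.70) = 0.70 ≤ 0.87.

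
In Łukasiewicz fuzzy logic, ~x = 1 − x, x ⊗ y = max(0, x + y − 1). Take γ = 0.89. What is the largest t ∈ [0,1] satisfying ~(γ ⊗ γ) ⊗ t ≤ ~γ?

γ ⊗ γ = max(0, 0.89 + 0.89 − 1) = max(0, 0.78) = 0.78
~(γ ⊗ γ) = 1 − 0.78 = 0.22
So the left factor is ~(γ ⊗ γ) = 0.22.
~γ = 1 − 0.89 = 0.11
So the right-hand bound is ~γ = 0.11.
The residuum of the Łukasiewicz t-norm gives the supremum: min(1, 1 − 0.22 + 0.11).
1 − 0.22 + 0.11 = 0.89, so t = min(1, 0.89) = 0.89.
Check: 0.22 ⊗ 0.89 = max(0, 0.11) = 0.11 ≤ 0.11.

0.89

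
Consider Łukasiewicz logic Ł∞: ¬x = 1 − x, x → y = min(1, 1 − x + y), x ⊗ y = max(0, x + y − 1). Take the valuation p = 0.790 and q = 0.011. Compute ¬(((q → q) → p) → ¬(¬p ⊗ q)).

0.000

q → q = min(1, 1 − 0.011 + 0.011) = min(1, 1.000) = 1.000
(q → q) → p = min(1, 1 − 1.000 + 0.790) = min(1, 0.790) = 0.790
¬p = 1 − 0.790 = 0.210
¬p ⊗ q = max(0, 0.210 + 0.011 − 1) = max(0, -0.779) = 0.000
¬(¬p ⊗ q) = 1 − 0.000 = 1.000
((q → q) → p) → ¬(¬p ⊗ q) = min(1, 1 − 0.790 + 1.000) = min(1, 1.210) = 1.000
¬(((q → q) → p) → ¬(¬p ⊗ q)) = 1 − 1.000 = 0.000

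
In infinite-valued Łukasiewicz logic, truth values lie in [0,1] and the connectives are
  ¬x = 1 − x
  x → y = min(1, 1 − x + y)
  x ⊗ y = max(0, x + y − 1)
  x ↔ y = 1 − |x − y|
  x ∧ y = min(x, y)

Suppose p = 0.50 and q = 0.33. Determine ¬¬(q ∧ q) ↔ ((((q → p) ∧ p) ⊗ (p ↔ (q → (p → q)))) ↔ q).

0.66

q ∧ q = min(0.33, 0.33) = 0.33
¬(q ∧ q) = 1 − 0.33 = 0.67
¬¬(q ∧ q) = 1 − 0.67 = 0.33
q → p = min(1, 1 − 0.33 + 0.50) = min(1, 1.17) = 1.00
(q → p) ∧ p = min(1.00, 0.50) = 0.50
p → q = min(1, 1 − 0.50 + 0.33) = min(1, 0.83) = 0.83
q → (p → q) = min(1, 1 − 0.33 + 0.83) = min(1, 1.50) = 1.00
p ↔ (q → (p → q)) = 1 − |0.50 − 1.00| = 1 − 0.50 = 0.50
((q → p) ∧ p) ⊗ (p ↔ (q → (p → q))) = max(0, 0.50 + 0.50 − 1) = max(0, 0.00) = 0.00
(((q → p) ∧ p) ⊗ (p ↔ (q → (p → q)))) ↔ q = 1 − |0.00 − 0.33| = 1 − 0.33 = 0.67
¬¬(q ∧ q) ↔ ((((q → p) ∧ p) ⊗ (p ↔ (q → (p → q)))) ↔ q) = 1 − |0.33 − 0.67| = 1 − 0.34 = 0.66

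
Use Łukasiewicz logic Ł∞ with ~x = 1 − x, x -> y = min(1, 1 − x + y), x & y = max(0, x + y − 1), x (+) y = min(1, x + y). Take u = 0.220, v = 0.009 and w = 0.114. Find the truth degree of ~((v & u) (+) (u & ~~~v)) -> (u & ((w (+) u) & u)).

0.211

v & u = max(0, 0.009 + 0.220 − 1) = max(0, -0.771) = 0.000
~v = 1 − 0.009 = 0.991
~~v = 1 − 0.991 = 0.009
~~~v = 1 − 0.009 = 0.991
u & ~~~v = max(0, 0.220 + 0.991 − 1) = max(0, 0.211) = 0.211
(v & u) (+) (u & ~~~v) = min(1, 0.000 + 0.211) = min(1, 0.211) = 0.211
~((v & u) (+) (u & ~~~v)) = 1 − 0.211 = 0.789
w (+) u = min(1, 0.114 + 0.220) = min(1, 0.334) = 0.334
(w (+) u) & u = max(0, 0.334 + 0.220 − 1) = max(0, -0.446) = 0.000
u & ((w (+) u) & u) = max(0, 0.220 + 0.000 − 1) = max(0, -0.780) = 0.000
~((v & u) (+) (u & ~~~v)) -> (u & ((w (+) u) & u)) = min(1, 1 − 0.789 + 0.000) = min(1, 0.211) = 0.211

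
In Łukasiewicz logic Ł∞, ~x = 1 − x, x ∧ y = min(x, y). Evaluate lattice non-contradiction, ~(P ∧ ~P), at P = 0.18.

~P = 1 − 0.18 = 0.82
P ∧ ~P = min(0.18, 0.82) = 0.18
~(P ∧ ~P) = 1 − 0.18 = 0.82
(The value 0.82 < 1 shows this instance is not satisfied; not a Ł∞-tautology — its value is 1 − min(a, 1−a).)

0.82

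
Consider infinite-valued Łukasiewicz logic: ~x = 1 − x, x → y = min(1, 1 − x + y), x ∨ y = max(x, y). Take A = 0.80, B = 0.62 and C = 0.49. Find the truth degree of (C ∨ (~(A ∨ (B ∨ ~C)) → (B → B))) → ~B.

~C = 1 − 0.49 = 0.51
B ∨ ~C = max(0.62, 0.51) = 0.62
A ∨ (B ∨ ~C) = max(0.80, 0.62) = 0.80
~(A ∨ (B ∨ ~C)) = 1 − 0.80 = 0.20
B → B = min(1, 1 − 0.62 + 0.62) = min(1, 1.00) = 1.00
~(A ∨ (B ∨ ~C)) → (B → B) = min(1, 1 − 0.20 + 1.00) = min(1, 1.80) = 1.00
C ∨ (~(A ∨ (B ∨ ~C)) → (B → B)) = max(0.49, 1.00) = 1.00
~B = 1 − 0.62 = 0.38
(C ∨ (~(A ∨ (B ∨ ~C)) → (B → B))) → ~B = min(1, 1 − 1.00 + 0.38) = min(1, 0.38) = 0.38

0.38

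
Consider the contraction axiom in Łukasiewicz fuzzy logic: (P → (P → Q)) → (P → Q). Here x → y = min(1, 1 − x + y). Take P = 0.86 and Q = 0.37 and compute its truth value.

0.86

P → Q = min(1, 1 − 0.86 + 0.37) = min(1, 0.51) = 0.51
P → (P → Q) = min(1, 1 − 0.86 + 0.51) = min(1, 0.65) = 0.65
(P → (P → Q)) → (P → Q) = min(1, 1 − 0.65 + 0.51) = min(1, 0.86) = 0.86
(The value 0.86 < 1 shows this instance is not satisfied; fails in Ł∞ (the t-norm is not idempotent).)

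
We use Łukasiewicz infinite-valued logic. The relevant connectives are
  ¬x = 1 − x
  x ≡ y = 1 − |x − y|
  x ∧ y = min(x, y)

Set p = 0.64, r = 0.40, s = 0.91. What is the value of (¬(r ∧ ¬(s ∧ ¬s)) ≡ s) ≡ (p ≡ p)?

¬s = 1 − 0.91 = 0.09
s ∧ ¬s = min(0.91, 0.09) = 0.09
¬(s ∧ ¬s) = 1 − 0.09 = 0.91
r ∧ ¬(s ∧ ¬s) = min(0.40, 0.91) = 0.40
¬(r ∧ ¬(s ∧ ¬s)) = 1 − 0.40 = 0.60
¬(r ∧ ¬(s ∧ ¬s)) ≡ s = 1 − |0.60 − 0.91| = 1 − 0.31 = 0.69
p ≡ p = 1 − |0.64 − 0.64| = 1 − 0.00 = 1.00
(¬(r ∧ ¬(s ∧ ¬s)) ≡ s) ≡ (p ≡ p) = 1 − |0.69 − 1.00| = 1 − 0.31 = 0.69

0.69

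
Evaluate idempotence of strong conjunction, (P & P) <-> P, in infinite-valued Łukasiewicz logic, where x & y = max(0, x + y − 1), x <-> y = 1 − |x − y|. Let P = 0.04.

0.96

P & P = max(0, 0.04 + 0.04 − 1) = max(0, -0.92) = 0.00
(P & P) <-> P = 1 − |0.00 − 0.04| = 1 − 0.04 = 0.96
(The value 0.96 < 1 shows this instance is not satisfied; fails in Ł∞ since a ⊗ a = max(0, 2a−1) ≠ a in general.)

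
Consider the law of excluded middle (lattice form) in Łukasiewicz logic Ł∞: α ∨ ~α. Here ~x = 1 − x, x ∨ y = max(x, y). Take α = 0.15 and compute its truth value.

0.85

~α = 1 − 0.15 = 0.85
α ∨ ~α = max(0.15, 0.85) = 0.85
(The value 0.85 < 1 shows this instance is not satisfied; not a Ł∞-tautology — its value is max(a, 1−a).)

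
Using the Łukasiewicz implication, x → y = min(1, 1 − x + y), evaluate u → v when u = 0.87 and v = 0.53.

0.66

u → v = min(1, 1 − 0.87 + 0.53) = min(1, 0.66) = 0.66
For comparison, the Gödel implication (1 if x ≤ y else y) would give 0.53.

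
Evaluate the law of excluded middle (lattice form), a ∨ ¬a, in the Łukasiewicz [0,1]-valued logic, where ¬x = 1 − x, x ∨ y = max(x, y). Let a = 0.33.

¬a = 1 − 0.33 = 0.67
a ∨ ¬a = max(0.33, 0.67) = 0.67
(The value 0.67 < 1 shows this instance is not satisfied; not a Ł∞-tautology — its value is max(a, 1−a).)

0.67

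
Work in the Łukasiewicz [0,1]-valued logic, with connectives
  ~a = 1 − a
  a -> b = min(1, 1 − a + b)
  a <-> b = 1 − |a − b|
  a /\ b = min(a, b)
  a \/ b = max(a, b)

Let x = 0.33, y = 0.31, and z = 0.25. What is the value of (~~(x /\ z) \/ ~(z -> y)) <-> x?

0.92

x /\ z = min(0.33, 0.25) = 0.25
~(x /\ z) = 1 − 0.25 = 0.75
~~(x /\ z) = 1 − 0.75 = 0.25
z -> y = min(1, 1 − 0.25 + 0.31) = min(1, 1.06) = 1.00
~(z -> y) = 1 − 1.00 = 0.00
~~(x /\ z) \/ ~(z -> y) = max(0.25, 0.00) = 0.25
(~~(x /\ z) \/ ~(z -> y)) <-> x = 1 − |0.25 − 0.33| = 1 − 0.08 = 0.92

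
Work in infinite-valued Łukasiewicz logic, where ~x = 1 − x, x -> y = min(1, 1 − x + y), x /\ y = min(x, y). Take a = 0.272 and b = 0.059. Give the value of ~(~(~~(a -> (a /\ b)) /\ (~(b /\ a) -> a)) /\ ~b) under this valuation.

0.331

a /\ b = min(0.272, 0.059) = 0.059
a -> (a /\ b) = min(1, 1 − 0.272 + 0.059) = min(1, 0.787) = 0.787
~(a -> (a /\ b)) = 1 − 0.787 = 0.213
~~(a -> (a /\ b)) = 1 − 0.213 = 0.787
b /\ a = min(0.059, 0.272) = 0.059
~(b /\ a) = 1 − 0.059 = 0.941
~(b /\ a) -> a = min(1, 1 − 0.941 + 0.272) = min(1, 0.331) = 0.331
~~(a -> (a /\ b)) /\ (~(b /\ a) -> a) = min(0.787, 0.331) = 0.331
~(~~(a -> (a /\ b)) /\ (~(b /\ a) -> a)) = 1 − 0.331 = 0.669
~b = 1 − 0.059 = 0.941
~(~~(a -> (a /\ b)) /\ (~(b /\ a) -> a)) /\ ~b = min(0.669, 0.941) = 0.669
~(~(~~(a -> (a /\ b)) /\ (~(b /\ a) -> a)) /\ ~b) = 1 − 0.669 = 0.331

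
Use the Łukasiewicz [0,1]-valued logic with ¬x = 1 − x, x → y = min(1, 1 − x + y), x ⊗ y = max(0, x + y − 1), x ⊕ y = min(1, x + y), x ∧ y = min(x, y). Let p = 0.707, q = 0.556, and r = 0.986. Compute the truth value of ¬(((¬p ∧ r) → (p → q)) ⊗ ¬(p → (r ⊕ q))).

¬p = 1 − 0.707 = 0.293
¬p ∧ r = min(0.293, 0.986) = 0.293
p → q = min(1, 1 − 0.707 + 0.556) = min(1, 0.849) = 0.849
(¬p ∧ r) → (p → q) = min(1, 1 − 0.293 + 0.849) = min(1, 1.556) = 1.000
r ⊕ q = min(1, 0.986 + 0.556) = min(1, 1.542) = 1.000
p → (r ⊕ q) = min(1, 1 − 0.707 + 1.000) = min(1, 1.293) = 1.000
¬(p → (r ⊕ q)) = 1 − 1.000 = 0.000
((¬p ∧ r) → (p → q)) ⊗ ¬(p → (r ⊕ q)) = max(0, 1.000 + 0.000 − 1) = max(0, 0.000) = 0.000
¬(((¬p ∧ r) → (p → q)) ⊗ ¬(p → (r ⊕ q))) = 1 − 0.000 = 1.000

1.000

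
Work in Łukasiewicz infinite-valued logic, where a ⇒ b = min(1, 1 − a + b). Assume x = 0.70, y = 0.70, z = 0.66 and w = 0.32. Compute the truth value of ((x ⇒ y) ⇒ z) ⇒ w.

x ⇒ y = min(1, 1 − 0.70 + 0.70) = min(1, 1.00) = 1.00
(x ⇒ y) ⇒ z = min(1, 1 − 1.00 + 0.66) = min(1, 0.66) = 0.66
((x ⇒ y) ⇒ z) ⇒ w = min(1, 1 − 0.66 + 0.32) = min(1, 0.66) = 0.66

0.66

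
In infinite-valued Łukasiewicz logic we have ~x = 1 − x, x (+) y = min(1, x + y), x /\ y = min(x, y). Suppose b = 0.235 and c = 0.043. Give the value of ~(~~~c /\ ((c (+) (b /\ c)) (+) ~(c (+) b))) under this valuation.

0.192

~c = 1 − 0.043 = 0.957
~~c = 1 − 0.957 = 0.043
~~~c = 1 − 0.043 = 0.957
b /\ c = min(0.235, 0.043) = 0.043
c (+) (b /\ c) = min(1, 0.043 + 0.043) = min(1, 0.086) = 0.086
c (+) b = min(1, 0.043 + 0.235) = min(1, 0.278) = 0.278
~(c (+) b) = 1 − 0.278 = 0.722
(c (+) (b /\ c)) (+) ~(c (+) b) = min(1, 0.086 + 0.722) = min(1, 0.808) = 0.808
~~~c /\ ((c (+) (b /\ c)) (+) ~(c (+) b)) = min(0.957, 0.808) = 0.808
~(~~~c /\ ((c (+) (b /\ c)) (+) ~(c (+) b))) = 1 − 0.808 = 0.192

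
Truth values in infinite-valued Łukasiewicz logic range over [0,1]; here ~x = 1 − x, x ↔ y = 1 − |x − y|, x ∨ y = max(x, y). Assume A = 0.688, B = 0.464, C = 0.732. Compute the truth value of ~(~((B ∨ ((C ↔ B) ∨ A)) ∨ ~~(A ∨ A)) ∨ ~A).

C ↔ B = 1 − |0.732 − 0.464| = 1 − 0.268 = 0.732
(C ↔ B) ∨ A = max(0.732, 0.688) = 0.732
B ∨ ((C ↔ B) ∨ A) = max(0.464, 0.732) = 0.732
A ∨ A = max(0.688, 0.688) = 0.688
~(A ∨ A) = 1 − 0.688 = 0.312
~~(A ∨ A) = 1 − 0.312 = 0.688
(B ∨ ((C ↔ B) ∨ A)) ∨ ~~(A ∨ A) = max(0.732, 0.688) = 0.732
~((B ∨ ((C ↔ B) ∨ A)) ∨ ~~(A ∨ A)) = 1 − 0.732 = 0.268
~A = 1 − 0.688 = 0.312
~((B ∨ ((C ↔ B) ∨ A)) ∨ ~~(A ∨ A)) ∨ ~A = max(0.268, 0.312) = 0.312
~(~((B ∨ ((C ↔ B) ∨ A)) ∨ ~~(A ∨ A)) ∨ ~A) = 1 − 0.312 = 0.688

0.688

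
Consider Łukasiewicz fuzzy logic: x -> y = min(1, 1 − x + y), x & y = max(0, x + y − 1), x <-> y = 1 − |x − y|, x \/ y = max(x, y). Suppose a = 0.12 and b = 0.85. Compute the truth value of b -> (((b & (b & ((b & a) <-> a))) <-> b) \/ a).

0.88

b & a = max(0, 0.85 + 0.12 − 1) = max(0, -0.03) = 0.00
(b & a) <-> a = 1 − |0.00 − 0.12| = 1 − 0.12 = 0.88
b & ((b & a) <-> a) = max(0, 0.85 + 0.88 − 1) = max(0, 0.73) = 0.73
b & (b & ((b & a) <-> a)) = max(0, 0.85 + 0.73 − 1) = max(0, 0.58) = 0.58
(b & (b & ((b & a) <-> a))) <-> b = 1 − |0.58 − 0.85| = 1 − 0.27 = 0.73
((b & (b & ((b & a) <-> a))) <-> b) \/ a = max(0.73, 0.12) = 0.73
b -> (((b & (b & ((b & a) <-> a))) <-> b) \/ a) = min(1, 1 − 0.85 + 0.73) = min(1, 0.88) = 0.88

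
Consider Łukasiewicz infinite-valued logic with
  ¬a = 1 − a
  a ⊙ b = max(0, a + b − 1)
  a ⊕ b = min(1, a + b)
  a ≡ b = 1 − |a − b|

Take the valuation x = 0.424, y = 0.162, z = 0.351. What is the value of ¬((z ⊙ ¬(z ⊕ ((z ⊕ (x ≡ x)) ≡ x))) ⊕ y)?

0.838

x ≡ x = 1 − |0.424 − 0.424| = 1 − 0.000 = 1.000
z ⊕ (x ≡ x) = min(1, 0.351 + 1.000) = min(1, 1.351) = 1.000
(z ⊕ (x ≡ x)) ≡ x = 1 − |1.000 − 0.424| = 1 − 0.576 = 0.424
z ⊕ ((z ⊕ (x ≡ x)) ≡ x) = min(1, 0.351 + 0.424) = min(1, 0.775) = 0.775
¬(z ⊕ ((z ⊕ (x ≡ x)) ≡ x)) = 1 − 0.775 = 0.225
z ⊙ ¬(z ⊕ ((z ⊕ (x ≡ x)) ≡ x)) = max(0, 0.351 + 0.225 − 1) = max(0, -0.424) = 0.000
(z ⊙ ¬(z ⊕ ((z ⊕ (x ≡ x)) ≡ x))) ⊕ y = min(1, 0.000 + 0.162) = min(1, 0.162) = 0.162
¬((z ⊙ ¬(z ⊕ ((z ⊕ (x ≡ x)) ≡ x))) ⊕ y) = 1 − 0.162 = 0.838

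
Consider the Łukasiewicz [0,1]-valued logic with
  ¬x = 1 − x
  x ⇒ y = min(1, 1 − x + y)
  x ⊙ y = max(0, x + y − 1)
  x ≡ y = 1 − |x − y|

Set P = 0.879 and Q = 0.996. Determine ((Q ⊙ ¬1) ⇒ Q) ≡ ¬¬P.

¬1 = 1 − 1.000 = 0.000
Q ⊙ ¬1 = max(0, 0.996 + 0.000 − 1) = max(0, -0.004) = 0.000
(Q ⊙ ¬1) ⇒ Q = min(1, 1 − 0.000 + 0.996) = min(1, 1.996) = 1.000
¬P = 1 − 0.879 = 0.121
¬¬P = 1 − 0.121 = 0.879
((Q ⊙ ¬1) ⇒ Q) ≡ ¬¬P = 1 − |1.000 − 0.879| = 1 − 0.121 = 0.879

0.879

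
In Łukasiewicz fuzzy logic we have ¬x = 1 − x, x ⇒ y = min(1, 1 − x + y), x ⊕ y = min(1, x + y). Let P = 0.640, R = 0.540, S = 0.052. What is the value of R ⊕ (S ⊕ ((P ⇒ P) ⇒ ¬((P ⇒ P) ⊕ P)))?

0.592

P ⇒ P = min(1, 1 − 0.640 + 0.640) = min(1, 1.000) = 1.000
(P ⇒ P) ⊕ P = min(1, 1.000 + 0.640) = min(1, 1.640) = 1.000
¬((P ⇒ P) ⊕ P) = 1 − 1.000 = 0.000
(P ⇒ P) ⇒ ¬((P ⇒ P) ⊕ P) = min(1, 1 − 1.000 + 0.000) = min(1, 0.000) = 0.000
S ⊕ ((P ⇒ P) ⇒ ¬((P ⇒ P) ⊕ P)) = min(1, 0.052 + 0.000) = min(1, 0.052) = 0.052
R ⊕ (S ⊕ ((P ⇒ P) ⇒ ¬((P ⇒ P) ⊕ P))) = min(1, 0.540 + 0.052) = min(1, 0.592) = 0.592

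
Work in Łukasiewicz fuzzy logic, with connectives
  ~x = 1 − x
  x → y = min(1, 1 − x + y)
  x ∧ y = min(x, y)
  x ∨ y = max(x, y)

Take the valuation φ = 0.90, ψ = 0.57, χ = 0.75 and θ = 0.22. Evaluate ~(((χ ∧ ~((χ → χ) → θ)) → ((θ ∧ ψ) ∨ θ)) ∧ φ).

0.53

χ → χ = min(1, 1 − 0.75 + 0.75) = min(1, 1.00) = 1.00
(χ → χ) → θ = min(1, 1 − 1.00 + 0.22) = min(1, 0.22) = 0.22
~((χ → χ) → θ) = 1 − 0.22 = 0.78
χ ∧ ~((χ → χ) → θ) = min(0.75, 0.78) = 0.75
θ ∧ ψ = min(0.22, 0.57) = 0.22
(θ ∧ ψ) ∨ θ = max(0.22, 0.22) = 0.22
(χ ∧ ~((χ → χ) → θ)) → ((θ ∧ ψ) ∨ θ) = min(1, 1 − 0.75 + 0.22) = min(1, 0.47) = 0.47
((χ ∧ ~((χ → χ) → θ)) → ((θ ∧ ψ) ∨ θ)) ∧ φ = min(0.47, 0.90) = 0.47
~(((χ ∧ ~((χ → χ) → θ)) → ((θ ∧ ψ) ∨ θ)) ∧ φ) = 1 − 0.47 = 0.53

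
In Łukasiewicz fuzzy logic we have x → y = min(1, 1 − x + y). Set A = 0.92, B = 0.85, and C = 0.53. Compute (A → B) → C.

0.60

A → B = min(1, 1 − 0.92 + 0.85) = min(1, 0.93) = 0.93
(A → B) → C = min(1, 1 − 0.93 + 0.53) = min(1, 0.60) = 0.60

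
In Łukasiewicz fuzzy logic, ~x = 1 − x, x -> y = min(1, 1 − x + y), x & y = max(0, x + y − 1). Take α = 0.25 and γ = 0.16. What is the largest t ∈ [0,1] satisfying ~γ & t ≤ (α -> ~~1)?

~γ = 1 − 0.16 = 0.84
So the left factor is ~γ = 0.84.
~1 = 1 − 1.00 = 0.00
~~1 = 1 − 0.00 = 1.00
α -> ~~1 = min(1, 1 − 0.25 + 1.00) = min(1, 1.75) = 1.00
So the right-hand bound is α -> ~~1 = 1.00.
The residuum of the Łukasiewicz t-norm gives the supremum: min(1, 1 − 0.84 + 1.00).
1 − 0.84 + 1.00 = 1.16, so t = min(1, 1.16) = 1.00.
Check: 0.84 & 1.00 = max(0, 0.84) = 0.84 ≤ 1.00.

1.00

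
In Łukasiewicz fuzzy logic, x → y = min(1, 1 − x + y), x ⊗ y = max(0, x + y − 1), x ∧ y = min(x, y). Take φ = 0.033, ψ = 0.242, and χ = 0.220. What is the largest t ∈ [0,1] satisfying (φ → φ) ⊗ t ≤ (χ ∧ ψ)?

φ → φ = min(1, 1 − 0.033 + 0.033) = min(1, 1.000) = 1.000
So the left factor is φ → φ = 1.000.
χ ∧ ψ = min(0.220, 0.242) = 0.220
So the right-hand bound is χ ∧ ψ = 0.220.
The residuum of the Łukasiewicz t-norm gives the supremum: min(1, 1 − 1.000 + 0.220).
1 − 1.000 + 0.220 = 0.220, so t = min(1, 0.220) = 0.220.
Check: 1.000 ⊗ 0.220 = max(0, 0.220) = 0.220 ≤ 0.220.

0.220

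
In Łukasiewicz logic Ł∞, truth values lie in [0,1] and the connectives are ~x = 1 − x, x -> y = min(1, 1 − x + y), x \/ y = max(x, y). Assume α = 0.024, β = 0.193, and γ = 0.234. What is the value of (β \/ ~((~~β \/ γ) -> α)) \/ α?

~β = 1 − 0.193 = 0.807
~~β = 1 − 0.807 = 0.193
~~β \/ γ = max(0.193, 0.234) = 0.234
(~~β \/ γ) -> α = min(1, 1 − 0.234 + 0.024) = min(1, 0.790) = 0.790
~((~~β \/ γ) -> α) = 1 − 0.790 = 0.210
β \/ ~((~~β \/ γ) -> α) = max(0.193, 0.210) = 0.210
(β \/ ~((~~β \/ γ) -> α)) \/ α = max(0.210, 0.024) = 0.210

0.210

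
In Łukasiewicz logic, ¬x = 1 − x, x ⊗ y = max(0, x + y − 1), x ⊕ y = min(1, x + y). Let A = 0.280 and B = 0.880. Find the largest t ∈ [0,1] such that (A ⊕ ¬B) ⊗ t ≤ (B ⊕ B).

¬B = 1 − 0.880 = 0.120
A ⊕ ¬B = min(1, 0.280 + 0.120) = min(1, 0.400) = 0.400
So the left factor is A ⊕ ¬B = 0.400.
B ⊕ B = min(1, 0.880 + 0.880) = min(1, 1.760) = 1.000
So the right-hand bound is B ⊕ B = 1.000.
The residuum of the Łukasiewicz t-norm gives the supremum: min(1, 1 − 0.400 + 1.000).
1 − 0.400 + 1.000 = 1.600, so t = min(1, 1.600) = 1.000.
Check: 0.400 ⊗ 1.000 = max(0, 0.400) = 0.400 ≤ 1.000.

1.000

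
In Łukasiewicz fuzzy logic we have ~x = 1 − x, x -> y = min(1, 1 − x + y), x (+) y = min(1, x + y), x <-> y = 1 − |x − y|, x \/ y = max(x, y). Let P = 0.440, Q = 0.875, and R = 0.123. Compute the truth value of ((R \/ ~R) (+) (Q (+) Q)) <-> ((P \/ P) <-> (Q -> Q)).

~R = 1 − 0.123 = 0.877
R \/ ~R = max(0.123, 0.877) = 0.877
Q (+) Q = min(1, 0.875 + 0.875) = min(1, 1.750) = 1.000
(R \/ ~R) (+) (Q (+) Q) = min(1, 0.877 + 1.000) = min(1, 1.877) = 1.000
P \/ P = max(0.440, 0.440) = 0.440
Q -> Q = min(1, 1 − 0.875 + 0.875) = min(1, 1.000) = 1.000
(P \/ P) <-> (Q -> Q) = 1 − |0.440 − 1.000| = 1 − 0.560 = 0.440
((R \/ ~R) (+) (Q (+) Q)) <-> ((P \/ P) <-> (Q -> Q)) = 1 − |1.000 − 0.440| = 1 − 0.560 = 0.440

0.440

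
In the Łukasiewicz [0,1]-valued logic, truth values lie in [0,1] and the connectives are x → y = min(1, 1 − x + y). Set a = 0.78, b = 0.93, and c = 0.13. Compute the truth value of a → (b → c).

0.42

b → c = min(1, 1 − 0.93 + 0.13) = min(1, 0.20) = 0.20
a → (b → c) = min(1, 1 − 0.78 + 0.20) = min(1, 0.42) = 0.42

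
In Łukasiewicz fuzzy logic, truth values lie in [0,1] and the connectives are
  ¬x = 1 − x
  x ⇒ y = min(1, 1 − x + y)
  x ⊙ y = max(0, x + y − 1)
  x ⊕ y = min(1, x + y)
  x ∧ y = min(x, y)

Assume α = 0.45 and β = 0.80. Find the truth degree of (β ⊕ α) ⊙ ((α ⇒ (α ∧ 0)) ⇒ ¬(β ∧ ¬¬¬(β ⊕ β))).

1.00

β ⊕ α = min(1, 0.80 + 0.45) = min(1, 1.25) = 1.00
α ∧ 0 = min(0.45, 0.00) = 0.00
α ⇒ (α ∧ 0) = min(1, 1 − 0.45 + 0.00) = min(1, 0.55) = 0.55
β ⊕ β = min(1, 0.80 + 0.80) = min(1, 1.60) = 1.00
¬(β ⊕ β) = 1 − 1.00 = 0.00
¬¬(β ⊕ β) = 1 − 0.00 = 1.00
¬¬¬(β ⊕ β) = 1 − 1.00 = 0.00
β ∧ ¬¬¬(β ⊕ β) = min(0.80, 0.00) = 0.00
¬(β ∧ ¬¬¬(β ⊕ β)) = 1 − 0.00 = 1.00
(α ⇒ (α ∧ 0)) ⇒ ¬(β ∧ ¬¬¬(β ⊕ β)) = min(1, 1 − 0.55 + 1.00) = min(1, 1.45) = 1.00
(β ⊕ α) ⊙ ((α ⇒ (α ∧ 0)) ⇒ ¬(β ∧ ¬¬¬(β ⊕ β))) = max(0, 1.00 + 1.00 − 1) = max(0, 1.00) = 1.00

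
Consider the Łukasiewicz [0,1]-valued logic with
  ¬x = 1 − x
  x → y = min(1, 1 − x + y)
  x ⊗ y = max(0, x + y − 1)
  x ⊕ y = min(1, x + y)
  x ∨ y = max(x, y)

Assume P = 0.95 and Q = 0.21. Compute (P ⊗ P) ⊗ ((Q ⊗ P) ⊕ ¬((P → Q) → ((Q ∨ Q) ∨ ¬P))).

P ⊗ P = max(0, 0.95 + 0.95 − 1) = max(0, 0.90) = 0.90
Q ⊗ P = max(0, 0.21 + 0.95 − 1) = max(0, 0.16) = 0.16
P → Q = min(1, 1 − 0.95 + 0.21) = min(1, 0.26) = 0.26
Q ∨ Q = max(0.21, 0.21) = 0.21
¬P = 1 − 0.95 = 0.05
(Q ∨ Q) ∨ ¬P = max(0.21, 0.05) = 0.21
(P → Q) → ((Q ∨ Q) ∨ ¬P) = min(1, 1 − 0.26 + 0.21) = min(1, 0.95) = 0.95
¬((P → Q) → ((Q ∨ Q) ∨ ¬P)) = 1 − 0.95 = 0.05
(Q ⊗ P) ⊕ ¬((P → Q) → ((Q ∨ Q) ∨ ¬P)) = min(1, 0.16 + 0.05) = min(1, 0.21) = 0.21
(P ⊗ P) ⊗ ((Q ⊗ P) ⊕ ¬((P → Q) → ((Q ∨ Q) ∨ ¬P))) = max(0, 0.90 + 0.21 − 1) = max(0, 0.11) = 0.11

0.11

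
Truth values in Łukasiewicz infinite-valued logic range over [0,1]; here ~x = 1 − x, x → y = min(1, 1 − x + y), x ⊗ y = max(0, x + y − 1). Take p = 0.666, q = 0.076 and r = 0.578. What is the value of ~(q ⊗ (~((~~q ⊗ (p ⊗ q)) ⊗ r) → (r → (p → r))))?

~q = 1 − 0.076 = 0.924
~~q = 1 − 0.924 = 0.076
p ⊗ q = max(0, 0.666 + 0.076 − 1) = max(0, -0.258) = 0.000
~~q ⊗ (p ⊗ q) = max(0, 0.076 + 0.000 − 1) = max(0, -0.924) = 0.000
(~~q ⊗ (p ⊗ q)) ⊗ r = max(0, 0.000 + 0.578 − 1) = max(0, -0.422) = 0.000
~((~~q ⊗ (p ⊗ q)) ⊗ r) = 1 − 0.000 = 1.000
p → r = min(1, 1 − 0.666 + 0.578) = min(1, 0.912) = 0.912
r → (p → r) = min(1, 1 − 0.578 + 0.912) = min(1, 1.334) = 1.000
~((~~q ⊗ (p ⊗ q)) ⊗ r) → (r → (p → r)) = min(1, 1 − 1.000 + 1.000) = min(1, 1.000) = 1.000
q ⊗ (~((~~q ⊗ (p ⊗ q)) ⊗ r) → (r → (p → r))) = max(0, 0.076 + 1.000 − 1) = max(0, 0.076) = 0.076
~(q ⊗ (~((~~q ⊗ (p ⊗ q)) ⊗ r) → (r → (p → r)))) = 1 − 0.076 = 0.924

0.924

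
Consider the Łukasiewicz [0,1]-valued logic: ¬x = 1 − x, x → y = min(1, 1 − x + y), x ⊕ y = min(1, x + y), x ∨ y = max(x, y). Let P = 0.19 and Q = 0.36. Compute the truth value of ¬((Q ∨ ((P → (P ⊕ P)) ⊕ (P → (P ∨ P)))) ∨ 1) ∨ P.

P ⊕ P = min(1, 0.19 + 0.19) = min(1, 0.38) = 0.38
P → (P ⊕ P) = min(1, 1 − 0.19 + 0.38) = min(1, 1.19) = 1.00
P ∨ P = max(0.19, 0.19) = 0.19
P → (P ∨ P) = min(1, 1 − 0.19 + 0.19) = min(1, 1.00) = 1.00
(P → (P ⊕ P)) ⊕ (P → (P ∨ P)) = min(1, 1.00 + 1.00) = min(1, 2.00) = 1.00
Q ∨ ((P → (P ⊕ P)) ⊕ (P → (P ∨ P))) = max(0.36, 1.00) = 1.00
(Q ∨ ((P → (P ⊕ P)) ⊕ (P → (P ∨ P)))) ∨ 1 = max(1.00, 1.00) = 1.00
¬((Q ∨ ((P → (P ⊕ P)) ⊕ (P → (P ∨ P)))) ∨ 1) = 1 − 1.00 = 0.00
¬((Q ∨ ((P → (P ⊕ P)) ⊕ (P → (P ∨ P)))) ∨ 1) ∨ P = max(0.00, 0.19) = 0.19

0.19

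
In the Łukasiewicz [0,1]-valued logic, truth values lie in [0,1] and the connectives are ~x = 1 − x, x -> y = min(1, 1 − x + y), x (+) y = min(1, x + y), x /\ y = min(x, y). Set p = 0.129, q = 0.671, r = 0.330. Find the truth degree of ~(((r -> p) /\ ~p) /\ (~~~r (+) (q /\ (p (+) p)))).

r -> p = min(1, 1 − 0.330 + 0.129) = min(1, 0.799) = 0.799
~p = 1 − 0.129 = 0.871
(r -> p) /\ ~p = min(0.799, 0.871) = 0.799
~r = 1 − 0.330 = 0.670
~~r = 1 − 0.670 = 0.330
~~~r = 1 − 0.330 = 0.670
p (+) p = min(1, 0.129 + 0.129) = min(1, 0.258) = 0.258
q /\ (p (+) p) = min(0.671, 0.258) = 0.258
~~~r (+) (q /\ (p (+) p)) = min(1, 0.670 + 0.258) = min(1, 0.928) = 0.928
((r -> p) /\ ~p) /\ (~~~r (+) (q /\ (p (+) p))) = min(0.799, 0.928) = 0.799
~(((r -> p) /\ ~p) /\ (~~~r (+) (q /\ (p (+) p)))) = 1 − 0.799 = 0.201

0.201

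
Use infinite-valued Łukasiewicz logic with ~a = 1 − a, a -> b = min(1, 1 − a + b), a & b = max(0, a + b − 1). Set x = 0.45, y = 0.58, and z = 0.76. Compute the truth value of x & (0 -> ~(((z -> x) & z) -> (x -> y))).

0.45

z -> x = min(1, 1 − 0.76 + 0.45) = min(1, 0.69) = 0.69
(z -> x) & z = max(0, 0.69 + 0.76 − 1) = max(0, 0.45) = 0.45
x -> y = min(1, 1 − 0.45 + 0.58) = min(1, 1.13) = 1.00
((z -> x) & z) -> (x -> y) = min(1, 1 − 0.45 + 1.00) = min(1, 1.55) = 1.00
~(((z -> x) & z) -> (x -> y)) = 1 − 1.00 = 0.00
0 -> ~(((z -> x) & z) -> (x -> y)) = min(1, 1 − 0.00 + 0.00) = min(1, 1.00) = 1.00
x & (0 -> ~(((z -> x) & z) -> (x -> y))) = max(0, 0.45 + 1.00 − 1) = max(0, 0.45) = 0.45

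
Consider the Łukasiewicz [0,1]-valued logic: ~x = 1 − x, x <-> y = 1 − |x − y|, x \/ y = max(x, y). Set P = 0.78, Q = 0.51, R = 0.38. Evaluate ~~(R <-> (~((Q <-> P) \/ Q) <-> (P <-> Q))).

Q <-> P = 1 − |0.51 − 0.78| = 1 − 0.27 = 0.73
(Q <-> P) \/ Q = max(0.73, 0.51) = 0.73
~((Q <-> P) \/ Q) = 1 − 0.73 = 0.27
P <-> Q = 1 − |0.78 − 0.51| = 1 − 0.27 = 0.73
~((Q <-> P) \/ Q) <-> (P <-> Q) = 1 − |0.27 − 0.73| = 1 − 0.46 = 0.54
R <-> (~((Q <-> P) \/ Q) <-> (P <-> Q)) = 1 − |0.38 − 0.54| = 1 − 0.16 = 0.84
~(R <-> (~((Q <-> P) \/ Q) <-> (P <-> Q))) = 1 − 0.84 = 0.16
~~(R <-> (~((Q <-> P) \/ Q) <-> (P <-> Q))) = 1 − 0.16 = 0.84

0.84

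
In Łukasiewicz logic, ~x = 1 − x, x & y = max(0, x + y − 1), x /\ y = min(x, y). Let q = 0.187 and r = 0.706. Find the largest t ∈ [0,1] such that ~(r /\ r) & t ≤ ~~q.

r /\ r = min(0.706, 0.706) = 0.706
~(r /\ r) = 1 − 0.706 = 0.294
So the left factor is ~(r /\ r) = 0.294.
~q = 1 − 0.187 = 0.813
~~q = 1 − 0.813 = 0.187
So the right-hand bound is ~~q = 0.187.
The residuum of the Łukasiewicz t-norm gives the supremum: min(1, 1 − 0.294 + 0.187).
1 − 0.294 + 0.187 = 0.893, so t = min(1, 0.893) = 0.893.
Check: 0.294 & 0.893 = max(0, 0.187) = 0.187 ≤ 0.187.

0.893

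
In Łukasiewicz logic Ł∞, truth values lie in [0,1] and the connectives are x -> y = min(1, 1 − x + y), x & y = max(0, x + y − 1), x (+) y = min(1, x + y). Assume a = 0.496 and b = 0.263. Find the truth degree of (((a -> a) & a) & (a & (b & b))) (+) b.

a -> a = min(1, 1 − 0.496 + 0.496) = min(1, 1.000) = 1.000
(a -> a) & a = max(0, 1.000 + 0.496 − 1) = max(0, 0.496) = 0.496
b & b = max(0, 0.263 + 0.263 − 1) = max(0, -0.474) = 0.000
a & (b & b) = max(0, 0.496 + 0.000 − 1) = max(0, -0.504) = 0.000
((a -> a) & a) & (a & (b & b)) = max(0, 0.496 + 0.000 − 1) = max(0, -0.504) = 0.000
(((a -> a) & a) & (a & (b & b))) (+) b = min(1, 0.000 + 0.263) = min(1, 0.263) = 0.263

0.263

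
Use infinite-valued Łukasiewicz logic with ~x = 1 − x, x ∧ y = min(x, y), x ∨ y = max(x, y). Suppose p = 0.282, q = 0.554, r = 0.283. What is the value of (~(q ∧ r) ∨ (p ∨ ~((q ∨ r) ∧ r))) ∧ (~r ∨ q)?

0.717

q ∧ r = min(0.554, 0.283) = 0.283
~(q ∧ r) = 1 − 0.283 = 0.717
q ∨ r = max(0.554, 0.283) = 0.554
(q ∨ r) ∧ r = min(0.554, 0.283) = 0.283
~((q ∨ r) ∧ r) = 1 − 0.283 = 0.717
p ∨ ~((q ∨ r) ∧ r) = max(0.282, 0.717) = 0.717
~(q ∧ r) ∨ (p ∨ ~((q ∨ r) ∧ r)) = max(0.717, 0.717) = 0.717
~r = 1 − 0.283 = 0.717
~r ∨ q = max(0.717, 0.554) = 0.717
(~(q ∧ r) ∨ (p ∨ ~((q ∨ r) ∧ r))) ∧ (~r ∨ q) = min(0.717, 0.717) = 0.717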